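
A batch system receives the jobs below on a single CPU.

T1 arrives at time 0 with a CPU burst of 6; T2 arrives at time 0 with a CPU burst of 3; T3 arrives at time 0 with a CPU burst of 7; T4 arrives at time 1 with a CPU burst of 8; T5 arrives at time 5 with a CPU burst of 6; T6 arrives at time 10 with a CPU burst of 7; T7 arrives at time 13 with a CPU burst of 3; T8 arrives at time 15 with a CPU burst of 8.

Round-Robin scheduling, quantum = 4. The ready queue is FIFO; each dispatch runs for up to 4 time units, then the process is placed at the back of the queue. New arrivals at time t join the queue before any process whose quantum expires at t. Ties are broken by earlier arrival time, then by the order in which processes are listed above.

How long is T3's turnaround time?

28

Gantt: | T1 0-4 | T2 4-7 | T3 7-11 | T4 11-15 | T1 15-17 | T5 17-21 | T6 21-25 | T3 25-28 | T7 28-31 | T8 31-35 | T4 35-39 | T5 39-41 | T6 41-44 | T8 44-48 |
Completion: T1=17  T2=7  T3=28  T4=39  T5=41  T6=44  T7=31  T8=48
Turnaround(T3) = completion − arrival = 28 − 0 = 28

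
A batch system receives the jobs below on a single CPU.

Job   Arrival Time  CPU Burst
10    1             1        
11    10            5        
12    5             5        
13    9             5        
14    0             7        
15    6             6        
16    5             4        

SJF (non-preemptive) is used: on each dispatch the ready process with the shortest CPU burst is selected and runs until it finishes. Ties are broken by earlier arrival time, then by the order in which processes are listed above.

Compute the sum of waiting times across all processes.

Timeline: | 14 0-7 | 10 7-8 | 16 8-12 | 12 12-17 | 13 17-22 | 11 22-27 | 15 27-33 |
Completion: 10=8  11=27  12=17  13=22  14=7  15=33  16=12
Turnaround (C−A): 10=7  11=17  12=12  13=13  14=7  15=27  16=7
Waiting = turnaround − burst: 10=6, 11=12, 12=7, 13=8, 14=0, 15=21, 16=3
Total waiting = 6 + 12 + 7 + 8 + 0 + 21 + 3 = 57

57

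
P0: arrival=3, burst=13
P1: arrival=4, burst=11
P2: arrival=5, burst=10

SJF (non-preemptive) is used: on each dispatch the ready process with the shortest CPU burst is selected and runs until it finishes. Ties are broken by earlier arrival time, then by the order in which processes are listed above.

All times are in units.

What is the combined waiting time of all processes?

Timeline: | idle 0-3 | P0 3-16 | P2 16-26 | P1 26-37 |
Completion: P0=16  P1=37  P2=26
Turnaround (C−A): P0=13  P1=33  P2=21
Waiting = turnaround − burst: P0=0, P1=22, P2=11
Total waiting = 0 + 22 + 11 = 33

33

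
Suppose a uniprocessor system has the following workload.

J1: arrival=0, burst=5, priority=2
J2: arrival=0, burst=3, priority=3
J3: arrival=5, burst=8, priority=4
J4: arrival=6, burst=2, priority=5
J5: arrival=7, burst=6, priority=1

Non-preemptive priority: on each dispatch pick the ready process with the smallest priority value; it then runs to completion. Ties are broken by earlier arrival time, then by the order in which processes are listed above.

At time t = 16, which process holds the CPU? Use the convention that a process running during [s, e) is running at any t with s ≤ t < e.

Schedule: | J1 0-5 | J2 5-8 | J5 8-14 | J3 14-22 | J4 22-24 |
Completion: J1=5  J2=8  J3=22  J4=24  J5=14

J3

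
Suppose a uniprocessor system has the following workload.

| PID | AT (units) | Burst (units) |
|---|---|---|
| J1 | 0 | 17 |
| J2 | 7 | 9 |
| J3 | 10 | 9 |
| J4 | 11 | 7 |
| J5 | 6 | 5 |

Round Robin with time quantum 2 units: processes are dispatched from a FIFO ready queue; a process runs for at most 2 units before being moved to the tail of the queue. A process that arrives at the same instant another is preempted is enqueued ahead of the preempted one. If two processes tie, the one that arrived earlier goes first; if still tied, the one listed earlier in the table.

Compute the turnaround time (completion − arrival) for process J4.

Timeline: | J1 0-6 | J5 6-8 | J1 8-10 | J2 10-12 | J5 12-14 | J3 14-16 | J1 16-18 | J4 18-20 | J2 20-22 | J5 22-23 | J3 23-25 | J1 25-27 | J4 27-29 | J2 29-31 | J3 31-33 | J1 33-35 | J4 35-37 | J2 37-39 | J3 39-41 | J1 41-43 | J4 43-44 | J2 44-45 | J3 45-46 | J1 46-47 |
Completion: J1=47  J2=45  J3=46  J4=44  J5=23
Turnaround (C−A): J1=47  J2=38  J3=36  J4=33  J5=17
Turnaround(J4) = completion − arrival = 44 − 11 = 33

33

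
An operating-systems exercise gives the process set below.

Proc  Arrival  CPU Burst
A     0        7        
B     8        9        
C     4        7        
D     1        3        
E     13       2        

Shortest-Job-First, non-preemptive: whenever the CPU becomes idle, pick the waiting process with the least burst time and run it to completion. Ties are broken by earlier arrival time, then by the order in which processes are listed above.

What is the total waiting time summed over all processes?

27

Schedule: | A 0-7 | D 7-10 | C 10-17 | E 17-19 | B 19-28 |
Completion: A=7  B=28  C=17  D=10  E=19
Turnaround (C−A): A=7  B=20  C=13  D=9  E=6
Waiting = turnaround − burst: A=0, B=11, C=6, D=6, E=4
Total waiting = 0 + 11 + 6 + 6 + 4 = 27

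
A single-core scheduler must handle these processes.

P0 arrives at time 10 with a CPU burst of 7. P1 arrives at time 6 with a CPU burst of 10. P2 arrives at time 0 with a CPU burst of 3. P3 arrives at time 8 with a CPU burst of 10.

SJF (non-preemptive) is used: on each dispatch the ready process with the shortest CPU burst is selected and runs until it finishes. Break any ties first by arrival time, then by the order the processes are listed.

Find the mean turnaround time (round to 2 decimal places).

12.75

Timeline: | P2 0-3 | idle 3-6 | P1 6-16 | P0 16-23 | P3 23-33 |
Completion: P0=23  P1=16  P2=3  P3=33
Turnaround times: P0=13, P1=10, P2=3, P3=25
Average turnaround = (13+10+3+25) / 4 = 51/4 = 12.75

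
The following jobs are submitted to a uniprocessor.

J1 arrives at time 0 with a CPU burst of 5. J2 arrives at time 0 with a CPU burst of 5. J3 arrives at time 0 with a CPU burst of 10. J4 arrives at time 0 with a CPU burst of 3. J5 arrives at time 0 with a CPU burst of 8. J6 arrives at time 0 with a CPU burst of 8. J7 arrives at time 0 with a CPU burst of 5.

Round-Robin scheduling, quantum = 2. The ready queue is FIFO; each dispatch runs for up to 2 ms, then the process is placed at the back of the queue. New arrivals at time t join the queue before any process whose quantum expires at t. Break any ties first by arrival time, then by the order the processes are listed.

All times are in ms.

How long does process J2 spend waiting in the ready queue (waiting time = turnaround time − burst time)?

Timeline: | J1 0-2 | J2 2-4 | J3 4-6 | J4 6-8 | J5 8-10 | J6 10-12 | J7 12-14 | J1 14-16 | J2 16-18 | J3 18-20 | J4 20-21 | J5 21-23 | J6 23-25 | J7 25-27 | J1 27-28 | J2 28-29 | J3 29-31 | J5 31-33 | J6 33-35 | J7 35-36 | J3 36-38 | J5 38-40 | J6 40-42 | J3 42-44 |
Completion: J1=28  J2=29  J3=44  J4=21  J5=40  J6=42  J7=36
Turnaround (C−A): J1=28  J2=29  J3=44  J4=21  J5=40  J6=42  J7=36
Waiting(J2) = turnaround − burst = 29 − 5 = 24

24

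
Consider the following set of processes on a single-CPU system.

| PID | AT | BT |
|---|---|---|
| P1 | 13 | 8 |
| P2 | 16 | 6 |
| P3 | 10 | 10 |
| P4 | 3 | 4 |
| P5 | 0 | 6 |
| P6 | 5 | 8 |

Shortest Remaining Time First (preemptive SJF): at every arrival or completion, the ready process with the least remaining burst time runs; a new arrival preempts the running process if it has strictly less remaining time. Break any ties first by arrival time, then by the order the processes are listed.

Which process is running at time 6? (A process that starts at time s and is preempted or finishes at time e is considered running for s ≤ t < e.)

Schedule: | P5 0-6 | P4 6-10 | P6 10-18 | P2 18-24 | P1 24-32 | P3 32-42 |
Completion: P1=32  P2=24  P3=42  P4=10  P5=6  P6=18
Turnaround (C−A): P1=19  P2=8  P3=32  P4=7  P5=6  P6=13

P4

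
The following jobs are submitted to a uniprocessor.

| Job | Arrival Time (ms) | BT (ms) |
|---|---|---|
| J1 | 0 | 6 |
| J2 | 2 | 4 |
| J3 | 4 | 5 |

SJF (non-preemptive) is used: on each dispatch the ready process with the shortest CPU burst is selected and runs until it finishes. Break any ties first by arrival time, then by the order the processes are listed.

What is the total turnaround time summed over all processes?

25

Timeline: | J1 0-6 | J2 6-10 | J3 10-15 |
Completion: J1=6  J2=10  J3=15
Turnaround = completion − arrival: J1=6, J2=8, J3=11
Total turnaround = 6 + 8 + 11 = 25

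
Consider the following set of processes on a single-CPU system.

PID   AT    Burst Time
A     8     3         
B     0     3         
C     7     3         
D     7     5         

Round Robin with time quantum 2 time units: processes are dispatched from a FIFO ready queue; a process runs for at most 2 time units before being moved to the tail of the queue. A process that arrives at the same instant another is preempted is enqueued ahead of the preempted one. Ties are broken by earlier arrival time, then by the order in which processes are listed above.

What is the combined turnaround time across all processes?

30

Gantt: | B 0-3 | idle 3-7 | C 7-9 | D 9-11 | A 11-13 | C 13-14 | D 14-16 | A 16-17 | D 17-18 |
Completion: A=17  B=3  C=14  D=18
Turnaround (C−A): A=9  B=3  C=7  D=11
Turnaround = completion − arrival: A=9, B=3, C=7, D=11
Total turnaround = 9 + 3 + 7 + 11 = 30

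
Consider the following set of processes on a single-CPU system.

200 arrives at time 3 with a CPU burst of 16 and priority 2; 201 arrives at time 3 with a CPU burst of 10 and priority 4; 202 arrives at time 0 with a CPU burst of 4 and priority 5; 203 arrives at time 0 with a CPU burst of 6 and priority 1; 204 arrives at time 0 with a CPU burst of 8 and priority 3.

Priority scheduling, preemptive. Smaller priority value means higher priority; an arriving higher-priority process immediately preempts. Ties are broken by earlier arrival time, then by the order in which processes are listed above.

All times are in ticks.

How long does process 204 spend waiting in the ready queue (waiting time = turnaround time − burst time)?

22

Gantt: | 203 0-6 | 200 6-22 | 204 22-30 | 201 30-40 | 202 40-44 |
Completion: 200=22  201=40  202=44  203=6  204=30
Turnaround (C−A): 200=19  201=37  202=44  203=6  204=30
Waiting(204) = turnaround − burst = 30 − 8 = 22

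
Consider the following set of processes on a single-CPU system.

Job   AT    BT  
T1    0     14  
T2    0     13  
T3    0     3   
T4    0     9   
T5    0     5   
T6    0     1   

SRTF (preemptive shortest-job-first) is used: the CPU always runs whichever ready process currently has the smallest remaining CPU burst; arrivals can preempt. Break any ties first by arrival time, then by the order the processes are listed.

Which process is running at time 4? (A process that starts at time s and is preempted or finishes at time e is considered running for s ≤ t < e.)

T5

Timeline: | T6 0-1 | T3 1-4 | T5 4-9 | T4 9-18 | T2 18-31 | T1 31-45 |
Completion: T1=45  T2=31  T3=4  T4=18  T5=9  T6=1
Turnaround (C−A): T1=45  T2=31  T3=4  T4=18  T5=9  T6=1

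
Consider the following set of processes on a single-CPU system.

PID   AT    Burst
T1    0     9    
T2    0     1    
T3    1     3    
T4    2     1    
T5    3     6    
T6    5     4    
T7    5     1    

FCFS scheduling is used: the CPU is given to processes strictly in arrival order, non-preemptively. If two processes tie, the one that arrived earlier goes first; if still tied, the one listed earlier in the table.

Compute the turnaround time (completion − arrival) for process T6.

19

Schedule: | T1 0-9 | T2 9-10 | T3 10-13 | T4 13-14 | T5 14-20 | T6 20-24 | T7 24-25 |
Completion: T1=9  T2=10  T3=13  T4=14  T5=20  T6=24  T7=25
Turnaround(T6) = completion − arrival = 24 − 5 = 19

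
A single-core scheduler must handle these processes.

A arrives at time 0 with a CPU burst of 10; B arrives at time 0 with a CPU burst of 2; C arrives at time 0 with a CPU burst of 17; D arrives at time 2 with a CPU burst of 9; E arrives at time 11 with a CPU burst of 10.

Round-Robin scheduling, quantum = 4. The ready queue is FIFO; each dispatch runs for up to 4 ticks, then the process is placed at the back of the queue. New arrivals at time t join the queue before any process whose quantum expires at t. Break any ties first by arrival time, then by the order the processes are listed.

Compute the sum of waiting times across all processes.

Schedule: | A 0-4 | B 4-6 | C 6-10 | D 10-14 | A 14-18 | C 18-22 | E 22-26 | D 26-30 | A 30-32 | C 32-36 | E 36-40 | D 40-41 | C 41-45 | E 45-47 | C 47-48 |
Completion: A=32  B=6  C=48  D=41  E=47
Turnaround (C−A): A=32  B=6  C=48  D=39  E=36
Waiting = turnaround − burst: A=22, B=4, C=31, D=30, E=26
Total waiting = 22 + 4 + 31 + 30 + 26 = 113

113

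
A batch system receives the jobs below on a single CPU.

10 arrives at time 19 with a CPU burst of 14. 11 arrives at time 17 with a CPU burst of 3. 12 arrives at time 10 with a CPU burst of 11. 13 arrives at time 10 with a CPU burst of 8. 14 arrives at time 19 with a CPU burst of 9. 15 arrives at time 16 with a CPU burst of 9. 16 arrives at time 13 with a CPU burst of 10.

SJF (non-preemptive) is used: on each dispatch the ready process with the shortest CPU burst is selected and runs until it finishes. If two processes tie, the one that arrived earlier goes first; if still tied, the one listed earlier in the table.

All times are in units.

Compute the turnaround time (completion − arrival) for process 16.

36

Schedule: | idle 0-10 | 13 10-18 | 11 18-21 | 15 21-30 | 14 30-39 | 16 39-49 | 12 49-60 | 10 60-74 |
Completion: 10=74  11=21  12=60  13=18  14=39  15=30  16=49
Turnaround(16) = completion − arrival = 49 − 13 = 36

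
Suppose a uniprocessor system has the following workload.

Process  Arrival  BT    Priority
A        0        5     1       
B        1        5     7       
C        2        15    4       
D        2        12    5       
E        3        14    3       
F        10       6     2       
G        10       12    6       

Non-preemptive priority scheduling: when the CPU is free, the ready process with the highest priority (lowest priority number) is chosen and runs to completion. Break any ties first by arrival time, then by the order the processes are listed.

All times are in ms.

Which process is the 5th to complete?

Timeline: | A 0-5 | E 5-19 | F 19-25 | C 25-40 | D 40-52 | G 52-64 | B 64-69 |
Completion: A=5  B=69  C=40  D=52  E=19  F=25  G=64
Finish order: A → E → F → C → D → G → B

D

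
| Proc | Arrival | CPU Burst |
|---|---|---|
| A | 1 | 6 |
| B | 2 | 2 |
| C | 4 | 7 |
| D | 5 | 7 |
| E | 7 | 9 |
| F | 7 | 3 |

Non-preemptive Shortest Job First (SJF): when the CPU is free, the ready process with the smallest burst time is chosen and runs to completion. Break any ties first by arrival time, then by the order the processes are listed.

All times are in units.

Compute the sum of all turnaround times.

Schedule: | idle 0-1 | A 1-7 | B 7-9 | F 9-12 | C 12-19 | D 19-26 | E 26-35 |
Completion: A=7  B=9  C=19  D=26  E=35  F=12
Turnaround (C−A): A=6  B=7  C=15  D=21  E=28  F=5
Turnaround = completion − arrival: A=6, B=7, C=15, D=21, E=28, F=5
Total turnaround = 6 + 7 + 15 + 21 + 28 + 5 = 82

82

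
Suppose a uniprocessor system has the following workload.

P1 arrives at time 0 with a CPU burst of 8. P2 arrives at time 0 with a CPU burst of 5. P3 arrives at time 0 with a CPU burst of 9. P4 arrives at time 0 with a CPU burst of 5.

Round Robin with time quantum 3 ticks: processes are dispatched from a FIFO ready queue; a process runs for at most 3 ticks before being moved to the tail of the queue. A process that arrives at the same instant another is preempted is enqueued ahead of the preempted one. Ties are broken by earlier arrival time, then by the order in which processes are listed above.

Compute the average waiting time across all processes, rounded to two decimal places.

15.75

Schedule: | P1 0-3 | P2 3-6 | P3 6-9 | P4 9-12 | P1 12-15 | P2 15-17 | P3 17-20 | P4 20-22 | P1 22-24 | P3 24-27 |
Completion: P1=24  P2=17  P3=27  P4=22
Turnaround (C−A): P1=24  P2=17  P3=27  P4=22
Waiting times: P1=16, P2=12, P3=18, P4=17
Average waiting = (16+12+18+17) / 4 = 63/4 = 15.75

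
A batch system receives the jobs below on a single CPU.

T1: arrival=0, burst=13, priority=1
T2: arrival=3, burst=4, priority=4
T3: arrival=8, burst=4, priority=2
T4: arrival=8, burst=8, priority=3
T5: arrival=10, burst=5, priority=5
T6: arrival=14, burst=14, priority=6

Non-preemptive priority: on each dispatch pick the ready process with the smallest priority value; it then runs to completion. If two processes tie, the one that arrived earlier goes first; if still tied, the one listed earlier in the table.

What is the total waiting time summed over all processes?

75

Gantt: | T1 0-13 | T3 13-17 | T4 17-25 | T2 25-29 | T5 29-34 | T6 34-48 |
Completion: T1=13  T2=29  T3=17  T4=25  T5=34  T6=48
Turnaround (C−A): T1=13  T2=26  T3=9  T4=17  T5=24  T6=34
Waiting = turnaround − burst: T1=0, T2=22, T3=5, T4=9, T5=19, T6=20
Total waiting = 0 + 22 + 5 + 9 + 19 + 20 = 75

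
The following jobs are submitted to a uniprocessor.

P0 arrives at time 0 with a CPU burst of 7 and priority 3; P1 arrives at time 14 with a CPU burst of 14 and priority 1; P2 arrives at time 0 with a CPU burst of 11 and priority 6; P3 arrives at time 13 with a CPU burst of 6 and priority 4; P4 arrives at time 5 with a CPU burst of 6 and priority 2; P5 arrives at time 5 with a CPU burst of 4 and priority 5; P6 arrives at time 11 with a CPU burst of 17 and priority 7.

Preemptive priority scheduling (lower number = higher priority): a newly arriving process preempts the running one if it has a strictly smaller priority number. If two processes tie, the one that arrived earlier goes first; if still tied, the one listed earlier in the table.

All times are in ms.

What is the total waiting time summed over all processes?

122

Gantt: | P0 0-5 | P4 5-11 | P0 11-13 | P3 13-14 | P1 14-28 | P3 28-33 | P5 33-37 | P2 37-48 | P6 48-65 |
Completion: P0=13  P1=28  P2=48  P3=33  P4=11  P5=37  P6=65
Turnaround (C−A): P0=13  P1=14  P2=48  P3=20  P4=6  P5=32  P6=54
Waiting = turnaround − burst: P0=6, P1=0, P2=37, P3=14, P4=0, P5=28, P6=37
Total waiting = 6 + 0 + 37 + 14 + 0 + 28 + 37 = 122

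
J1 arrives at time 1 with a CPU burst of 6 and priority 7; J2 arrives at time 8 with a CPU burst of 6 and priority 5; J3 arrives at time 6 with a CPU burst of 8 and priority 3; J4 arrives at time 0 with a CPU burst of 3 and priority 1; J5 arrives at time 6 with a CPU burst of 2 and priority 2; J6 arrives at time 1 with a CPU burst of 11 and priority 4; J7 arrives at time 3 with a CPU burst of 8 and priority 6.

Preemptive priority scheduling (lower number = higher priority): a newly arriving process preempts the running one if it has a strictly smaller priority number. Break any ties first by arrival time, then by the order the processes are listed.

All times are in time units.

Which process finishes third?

Timeline: | J4 0-3 | J6 3-6 | J5 6-8 | J3 8-16 | J6 16-24 | J2 24-30 | J7 30-38 | J1 38-44 |
Completion: J1=44  J2=30  J3=16  J4=3  J5=8  J6=24  J7=38
Turnaround (C−A): J1=43  J2=22  J3=10  J4=3  J5=2  J6=23  J7=35
Finish order: J4 → J5 → J3 → J6 → J2 → J7 → J1

J3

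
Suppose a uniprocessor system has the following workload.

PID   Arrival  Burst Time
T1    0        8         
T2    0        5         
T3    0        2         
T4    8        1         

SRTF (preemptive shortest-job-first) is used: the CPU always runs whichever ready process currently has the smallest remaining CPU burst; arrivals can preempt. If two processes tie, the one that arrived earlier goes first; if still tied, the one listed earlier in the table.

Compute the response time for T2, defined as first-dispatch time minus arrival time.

Timeline: | T3 0-2 | T2 2-7 | T1 7-8 | T4 8-9 | T1 9-16 |
Completion: T1=16  T2=7  T3=2  T4=9
Turnaround (C−A): T1=16  T2=7  T3=2  T4=1
Response(T2) = first start − arrival = 2 − 0 = 2

2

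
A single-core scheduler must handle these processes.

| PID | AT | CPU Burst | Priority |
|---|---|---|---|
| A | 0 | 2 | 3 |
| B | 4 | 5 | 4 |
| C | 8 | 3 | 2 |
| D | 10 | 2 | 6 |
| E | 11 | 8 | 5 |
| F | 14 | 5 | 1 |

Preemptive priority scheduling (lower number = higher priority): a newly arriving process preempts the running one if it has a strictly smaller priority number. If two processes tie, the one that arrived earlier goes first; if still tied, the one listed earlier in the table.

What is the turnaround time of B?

Gantt: | A 0-2 | idle 2-4 | B 4-8 | C 8-11 | B 11-12 | E 12-14 | F 14-19 | E 19-25 | D 25-27 |
Completion: A=2  B=12  C=11  D=27  E=25  F=19
Turnaround (C−A): A=2  B=8  C=3  D=17  E=14  F=5
Turnaround(B) = completion − arrival = 12 − 4 = 8

8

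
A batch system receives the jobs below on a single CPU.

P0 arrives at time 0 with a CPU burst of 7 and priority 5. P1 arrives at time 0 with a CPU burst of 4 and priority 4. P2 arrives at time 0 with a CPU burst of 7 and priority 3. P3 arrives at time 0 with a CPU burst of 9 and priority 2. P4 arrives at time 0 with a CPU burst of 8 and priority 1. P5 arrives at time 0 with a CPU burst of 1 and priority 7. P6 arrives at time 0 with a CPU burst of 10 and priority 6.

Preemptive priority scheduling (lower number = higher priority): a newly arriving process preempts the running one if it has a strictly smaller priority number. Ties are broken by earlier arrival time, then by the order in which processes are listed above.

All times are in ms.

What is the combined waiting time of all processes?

157

Timeline: | P4 0-8 | P3 8-17 | P2 17-24 | P1 24-28 | P0 28-35 | P6 35-45 | P5 45-46 |
Completion: P0=35  P1=28  P2=24  P3=17  P4=8  P5=46  P6=45
Waiting = turnaround − burst: P0=28, P1=24, P2=17, P3=8, P4=0, P5=45, P6=35
Total waiting = 28 + 24 + 17 + 8 + 0 + 45 + 35 = 157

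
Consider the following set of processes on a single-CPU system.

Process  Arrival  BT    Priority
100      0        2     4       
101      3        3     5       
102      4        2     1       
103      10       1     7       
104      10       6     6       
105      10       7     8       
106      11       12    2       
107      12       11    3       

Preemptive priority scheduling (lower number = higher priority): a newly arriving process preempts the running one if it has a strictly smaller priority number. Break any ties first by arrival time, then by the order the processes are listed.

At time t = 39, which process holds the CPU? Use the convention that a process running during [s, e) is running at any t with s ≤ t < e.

103

Timeline: | 100 0-2 | idle 2-3 | 101 3-4 | 102 4-6 | 101 6-8 | idle 8-10 | 104 10-11 | 106 11-23 | 107 23-34 | 104 34-39 | 103 39-40 | 105 40-47 |
Completion: 100=2  101=8  102=6  103=40  104=39  105=47  106=23  107=34
Turnaround (C−A): 100=2  101=5  102=2  103=30  104=29  105=37  106=12  107=22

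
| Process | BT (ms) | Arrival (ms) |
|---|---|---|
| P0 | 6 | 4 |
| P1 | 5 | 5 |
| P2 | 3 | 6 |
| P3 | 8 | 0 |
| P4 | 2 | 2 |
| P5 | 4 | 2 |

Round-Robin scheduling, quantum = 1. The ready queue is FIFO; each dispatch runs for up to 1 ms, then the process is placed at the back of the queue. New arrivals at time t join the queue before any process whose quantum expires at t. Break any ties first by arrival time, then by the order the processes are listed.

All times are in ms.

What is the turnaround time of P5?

16

Gantt: | P3 0-2 | P4 2-3 | P5 3-4 | P3 4-5 | P4 5-6 | P0 6-7 | P5 7-8 | P1 8-9 | P3 9-10 | P2 10-11 | P0 11-12 | P5 12-13 | P1 13-14 | P3 14-15 | P2 15-16 | P0 16-17 | P5 17-18 | P1 18-19 | P3 19-20 | P2 20-21 | P0 21-22 | P1 22-23 | P3 23-24 | P0 24-25 | P1 25-26 | P3 26-27 | P0 27-28 |
Completion: P0=28  P1=26  P2=21  P3=27  P4=6  P5=18
Turnaround(P5) = completion − arrival = 18 − 2 = 16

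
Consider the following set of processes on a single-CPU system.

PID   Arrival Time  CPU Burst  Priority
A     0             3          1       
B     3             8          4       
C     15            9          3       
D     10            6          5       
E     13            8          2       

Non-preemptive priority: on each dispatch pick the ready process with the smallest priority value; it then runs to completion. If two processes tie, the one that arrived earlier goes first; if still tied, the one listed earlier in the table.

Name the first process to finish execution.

Timeline: | A 0-3 | B 3-11 | D 11-17 | E 17-25 | C 25-34 |
Completion: A=3  B=11  C=34  D=17  E=25
Turnaround (C−A): A=3  B=8  C=19  D=7  E=12
Finish order: A → B → D → E → C

A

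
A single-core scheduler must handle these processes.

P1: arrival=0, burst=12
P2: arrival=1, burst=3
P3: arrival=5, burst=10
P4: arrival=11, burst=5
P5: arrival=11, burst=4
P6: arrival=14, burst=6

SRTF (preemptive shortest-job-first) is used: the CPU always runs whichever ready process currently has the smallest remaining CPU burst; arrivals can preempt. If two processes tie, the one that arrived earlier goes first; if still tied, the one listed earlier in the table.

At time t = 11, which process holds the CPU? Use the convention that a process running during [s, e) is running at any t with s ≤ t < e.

P1

Timeline: | P1 0-1 | P2 1-4 | P1 4-15 | P5 15-19 | P4 19-24 | P6 24-30 | P3 30-40 |
Completion: P1=15  P2=4  P3=40  P4=24  P5=19  P6=30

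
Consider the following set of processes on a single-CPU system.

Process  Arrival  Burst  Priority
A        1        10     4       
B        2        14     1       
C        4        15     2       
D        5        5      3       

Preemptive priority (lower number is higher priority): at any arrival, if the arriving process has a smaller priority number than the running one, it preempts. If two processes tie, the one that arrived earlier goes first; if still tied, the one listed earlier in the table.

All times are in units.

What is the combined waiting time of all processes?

72

Gantt: | idle 0-1 | A 1-2 | B 2-16 | C 16-31 | D 31-36 | A 36-45 |
Completion: A=45  B=16  C=31  D=36
Waiting = turnaround − burst: A=34, B=0, C=12, D=26
Total waiting = 34 + 0 + 12 + 26 = 72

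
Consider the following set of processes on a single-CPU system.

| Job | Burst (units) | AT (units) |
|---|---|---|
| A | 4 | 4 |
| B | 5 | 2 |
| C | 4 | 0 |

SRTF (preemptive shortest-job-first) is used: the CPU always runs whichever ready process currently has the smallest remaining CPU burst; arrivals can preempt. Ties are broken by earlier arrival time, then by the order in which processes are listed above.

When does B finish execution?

13

Timeline: | C 0-4 | A 4-8 | B 8-13 |
Completion: A=8  B=13  C=4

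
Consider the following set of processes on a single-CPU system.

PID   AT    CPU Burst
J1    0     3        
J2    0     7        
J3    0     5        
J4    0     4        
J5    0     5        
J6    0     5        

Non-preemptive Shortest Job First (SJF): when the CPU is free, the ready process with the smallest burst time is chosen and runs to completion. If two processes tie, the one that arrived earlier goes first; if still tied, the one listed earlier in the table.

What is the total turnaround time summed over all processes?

Timeline: | J1 0-3 | J4 3-7 | J3 7-12 | J5 12-17 | J6 17-22 | J2 22-29 |
Completion: J1=3  J2=29  J3=12  J4=7  J5=17  J6=22
Turnaround (C−A): J1=3  J2=29  J3=12  J4=7  J5=17  J6=22
Turnaround = completion − arrival: J1=3, J2=29, J3=12, J4=7, J5=17, J6=22
Total turnaround = 3 + 29 + 12 + 7 + 17 + 22 = 90

90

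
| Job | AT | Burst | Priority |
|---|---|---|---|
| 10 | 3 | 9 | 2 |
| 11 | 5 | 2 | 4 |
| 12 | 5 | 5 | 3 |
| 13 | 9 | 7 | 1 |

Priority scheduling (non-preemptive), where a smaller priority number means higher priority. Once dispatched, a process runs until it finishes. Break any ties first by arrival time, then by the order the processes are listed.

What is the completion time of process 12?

Gantt: | idle 0-3 | 10 3-12 | 13 12-19 | 12 19-24 | 11 24-26 |
Completion: 10=12  11=26  12=24  13=19

24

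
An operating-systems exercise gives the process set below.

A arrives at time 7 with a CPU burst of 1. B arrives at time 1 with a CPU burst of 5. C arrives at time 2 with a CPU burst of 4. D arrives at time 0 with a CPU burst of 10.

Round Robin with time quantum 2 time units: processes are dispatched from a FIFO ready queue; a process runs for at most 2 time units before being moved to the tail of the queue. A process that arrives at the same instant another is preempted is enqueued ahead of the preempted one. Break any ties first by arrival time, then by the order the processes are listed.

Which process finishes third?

B

Timeline: | D 0-2 | B 2-4 | C 4-6 | D 6-8 | B 8-10 | C 10-12 | A 12-13 | D 13-15 | B 15-16 | D 16-20 |
Completion: A=13  B=16  C=12  D=20
Turnaround (C−A): A=6  B=15  C=10  D=20
Finish order: C → A → B → D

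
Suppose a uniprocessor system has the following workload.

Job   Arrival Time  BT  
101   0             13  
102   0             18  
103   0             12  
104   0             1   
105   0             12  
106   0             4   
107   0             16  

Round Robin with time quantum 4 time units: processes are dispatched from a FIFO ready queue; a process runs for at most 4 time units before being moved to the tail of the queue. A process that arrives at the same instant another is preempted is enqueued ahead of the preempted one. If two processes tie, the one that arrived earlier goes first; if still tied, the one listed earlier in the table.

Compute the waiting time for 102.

58

Timeline: | 101 0-4 | 102 4-8 | 103 8-12 | 104 12-13 | 105 13-17 | 106 17-21 | 107 21-25 | 101 25-29 | 102 29-33 | 103 33-37 | 105 37-41 | 107 41-45 | 101 45-49 | 102 49-53 | 103 53-57 | 105 57-61 | 107 61-65 | 101 65-66 | 102 66-70 | 107 70-74 | 102 74-76 |
Completion: 101=66  102=76  103=57  104=13  105=61  106=21  107=74
Turnaround (C−A): 101=66  102=76  103=57  104=13  105=61  106=21  107=74
Waiting(102) = turnaround − burst = 76 − 18 = 58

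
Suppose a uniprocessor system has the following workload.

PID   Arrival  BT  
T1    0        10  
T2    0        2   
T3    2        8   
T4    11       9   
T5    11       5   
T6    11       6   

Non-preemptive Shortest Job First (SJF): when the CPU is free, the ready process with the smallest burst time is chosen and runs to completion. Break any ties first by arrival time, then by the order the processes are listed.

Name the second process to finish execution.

T3

Gantt: | T2 0-2 | T3 2-10 | T1 10-20 | T5 20-25 | T6 25-31 | T4 31-40 |
Completion: T1=20  T2=2  T3=10  T4=40  T5=25  T6=31
Turnaround (C−A): T1=20  T2=2  T3=8  T4=29  T5=14  T6=20
Finish order: T2 → T3 → T1 → T5 → T6 → T4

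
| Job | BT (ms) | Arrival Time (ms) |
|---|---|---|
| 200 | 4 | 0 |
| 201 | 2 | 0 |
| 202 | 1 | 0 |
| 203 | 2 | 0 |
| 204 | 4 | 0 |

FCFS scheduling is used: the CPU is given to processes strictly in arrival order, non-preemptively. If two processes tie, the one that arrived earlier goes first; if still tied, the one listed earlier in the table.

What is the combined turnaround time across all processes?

Gantt: | 200 0-4 | 201 4-6 | 202 6-7 | 203 7-9 | 204 9-13 |
Completion: 200=4  201=6  202=7  203=9  204=13
Turnaround = completion − arrival: 200=4, 201=6, 202=7, 203=9, 204=13
Total turnaround = 4 + 6 + 7 + 9 + 13 = 39

39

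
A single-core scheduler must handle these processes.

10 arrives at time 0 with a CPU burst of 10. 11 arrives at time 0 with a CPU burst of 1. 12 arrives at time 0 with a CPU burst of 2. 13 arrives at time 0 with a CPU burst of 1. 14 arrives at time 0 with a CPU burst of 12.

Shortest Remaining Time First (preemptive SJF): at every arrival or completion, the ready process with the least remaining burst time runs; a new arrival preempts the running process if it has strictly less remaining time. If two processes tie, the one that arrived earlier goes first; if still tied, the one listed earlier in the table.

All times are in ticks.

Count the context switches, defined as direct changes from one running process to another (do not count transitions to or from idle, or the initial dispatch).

Timeline: | 11 0-1 | 13 1-2 | 12 2-4 | 10 4-14 | 14 14-26 |
Completion: 10=14  11=1  12=4  13=2  14=26

4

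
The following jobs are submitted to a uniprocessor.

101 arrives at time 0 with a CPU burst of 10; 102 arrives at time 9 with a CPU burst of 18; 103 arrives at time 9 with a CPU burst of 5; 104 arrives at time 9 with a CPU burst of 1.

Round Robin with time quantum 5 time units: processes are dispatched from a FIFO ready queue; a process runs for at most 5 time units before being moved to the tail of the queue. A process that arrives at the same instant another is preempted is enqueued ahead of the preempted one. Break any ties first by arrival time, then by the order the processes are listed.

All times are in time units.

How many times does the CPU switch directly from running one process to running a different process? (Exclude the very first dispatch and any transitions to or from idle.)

4

Gantt: | 101 0-10 | 102 10-15 | 103 15-20 | 104 20-21 | 102 21-34 |
Completion: 101=10  102=34  103=20  104=21
Turnaround (C−A): 101=10  102=25  103=11  104=12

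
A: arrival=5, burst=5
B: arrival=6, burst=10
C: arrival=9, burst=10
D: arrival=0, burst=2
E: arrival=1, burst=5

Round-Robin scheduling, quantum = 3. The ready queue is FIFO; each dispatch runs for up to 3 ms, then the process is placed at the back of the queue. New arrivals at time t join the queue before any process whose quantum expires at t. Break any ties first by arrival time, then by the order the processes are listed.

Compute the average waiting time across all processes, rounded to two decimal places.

Timeline: | D 0-2 | E 2-5 | A 5-8 | E 8-10 | B 10-13 | A 13-15 | C 15-18 | B 18-21 | C 21-24 | B 24-27 | C 27-30 | B 30-31 | C 31-32 |
Completion: A=15  B=31  C=32  D=2  E=10
Turnaround (C−A): A=10  B=25  C=23  D=2  E=9
Waiting times: A=5, B=15, C=13, D=0, E=4
Average waiting = (5+15+13+0+4) / 5 = 37/5 = 7.40

7.40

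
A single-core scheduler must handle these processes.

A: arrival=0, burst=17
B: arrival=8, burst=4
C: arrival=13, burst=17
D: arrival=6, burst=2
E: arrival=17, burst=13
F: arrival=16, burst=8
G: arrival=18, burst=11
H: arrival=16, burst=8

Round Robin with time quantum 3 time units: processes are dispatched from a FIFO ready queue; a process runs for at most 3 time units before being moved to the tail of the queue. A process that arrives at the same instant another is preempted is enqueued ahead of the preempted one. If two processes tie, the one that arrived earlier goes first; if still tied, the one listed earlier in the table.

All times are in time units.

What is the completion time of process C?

Schedule: | A 0-6 | D 6-8 | A 8-11 | B 11-14 | A 14-17 | C 17-20 | B 20-21 | F 21-24 | H 24-27 | E 27-30 | A 30-33 | G 33-36 | C 36-39 | F 39-42 | H 42-45 | E 45-48 | A 48-50 | G 50-53 | C 53-56 | F 56-58 | H 58-60 | E 60-63 | G 63-66 | C 66-69 | E 69-72 | G 72-74 | C 74-77 | E 77-78 | C 78-80 |
Completion: A=50  B=21  C=80  D=8  E=78  F=58  G=74  H=60
Turnaround (C−A): A=50  B=13  C=67  D=2  E=61  F=42  G=56  H=44

80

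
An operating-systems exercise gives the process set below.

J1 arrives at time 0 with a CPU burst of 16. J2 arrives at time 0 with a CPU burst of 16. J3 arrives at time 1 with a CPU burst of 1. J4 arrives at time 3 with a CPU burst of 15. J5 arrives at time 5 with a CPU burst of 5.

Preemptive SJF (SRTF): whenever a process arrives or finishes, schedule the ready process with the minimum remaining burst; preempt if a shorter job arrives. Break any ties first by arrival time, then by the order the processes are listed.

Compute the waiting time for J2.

37

Gantt: | J1 0-1 | J3 1-2 | J1 2-5 | J5 5-10 | J1 10-22 | J4 22-37 | J2 37-53 |
Completion: J1=22  J2=53  J3=2  J4=37  J5=10
Turnaround (C−A): J1=22  J2=53  J3=1  J4=34  J5=5
Waiting(J2) = turnaround − burst = 53 − 16 = 37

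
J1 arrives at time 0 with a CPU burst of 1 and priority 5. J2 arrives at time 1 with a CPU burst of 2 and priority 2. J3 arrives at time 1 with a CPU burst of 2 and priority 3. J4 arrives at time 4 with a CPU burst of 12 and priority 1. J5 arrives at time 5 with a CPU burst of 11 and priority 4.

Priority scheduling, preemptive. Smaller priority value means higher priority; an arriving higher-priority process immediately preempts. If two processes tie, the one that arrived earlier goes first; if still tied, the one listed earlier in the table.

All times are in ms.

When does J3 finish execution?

17

Gantt: | J1 0-1 | J2 1-3 | J3 3-4 | J4 4-16 | J3 16-17 | J5 17-28 |
Completion: J1=1  J2=3  J3=17  J4=16  J5=28
Turnaround (C−A): J1=1  J2=2  J3=16  J4=12  J5=23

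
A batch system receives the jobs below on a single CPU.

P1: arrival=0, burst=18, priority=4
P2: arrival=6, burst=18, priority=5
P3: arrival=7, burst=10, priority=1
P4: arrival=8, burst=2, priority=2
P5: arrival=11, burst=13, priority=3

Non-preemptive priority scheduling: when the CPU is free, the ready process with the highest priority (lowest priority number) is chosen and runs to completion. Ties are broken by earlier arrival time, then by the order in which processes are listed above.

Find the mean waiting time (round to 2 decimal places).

Gantt: | P1 0-18 | P3 18-28 | P4 28-30 | P5 30-43 | P2 43-61 |
Completion: P1=18  P2=61  P3=28  P4=30  P5=43
Turnaround (C−A): P1=18  P2=55  P3=21  P4=22  P5=32
Waiting times: P1=0, P2=37, P3=11, P4=20, P5=19
Average waiting = (0+37+11+20+19) / 5 = 87/5 = 17.40

17.40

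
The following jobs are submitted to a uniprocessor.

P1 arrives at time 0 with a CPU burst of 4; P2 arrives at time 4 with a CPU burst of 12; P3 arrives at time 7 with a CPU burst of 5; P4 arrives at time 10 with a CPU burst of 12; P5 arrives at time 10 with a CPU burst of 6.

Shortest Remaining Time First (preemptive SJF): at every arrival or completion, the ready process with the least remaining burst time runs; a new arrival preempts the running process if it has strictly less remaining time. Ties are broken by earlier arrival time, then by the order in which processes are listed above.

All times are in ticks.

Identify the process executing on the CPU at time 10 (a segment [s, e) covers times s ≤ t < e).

Schedule: | P1 0-4 | P2 4-7 | P3 7-12 | P5 12-18 | P2 18-27 | P4 27-39 |
Completion: P1=4  P2=27  P3=12  P4=39  P5=18
Turnaround (C−A): P1=4  P2=23  P3=5  P4=29  P5=8

P3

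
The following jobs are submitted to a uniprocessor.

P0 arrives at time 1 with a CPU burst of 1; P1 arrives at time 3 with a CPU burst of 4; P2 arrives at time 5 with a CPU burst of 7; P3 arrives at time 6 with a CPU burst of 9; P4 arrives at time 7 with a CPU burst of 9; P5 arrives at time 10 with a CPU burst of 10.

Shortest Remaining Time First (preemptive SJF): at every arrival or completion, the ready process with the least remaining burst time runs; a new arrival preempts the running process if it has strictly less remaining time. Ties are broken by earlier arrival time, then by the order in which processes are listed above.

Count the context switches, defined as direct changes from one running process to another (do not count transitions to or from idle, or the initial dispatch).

Gantt: | idle 0-1 | P0 1-2 | idle 2-3 | P1 3-7 | P2 7-14 | P3 14-23 | P4 23-32 | P5 32-42 |
Completion: P0=2  P1=7  P2=14  P3=23  P4=32  P5=42
Turnaround (C−A): P0=1  P1=4  P2=9  P3=17  P4=25  P5=32

4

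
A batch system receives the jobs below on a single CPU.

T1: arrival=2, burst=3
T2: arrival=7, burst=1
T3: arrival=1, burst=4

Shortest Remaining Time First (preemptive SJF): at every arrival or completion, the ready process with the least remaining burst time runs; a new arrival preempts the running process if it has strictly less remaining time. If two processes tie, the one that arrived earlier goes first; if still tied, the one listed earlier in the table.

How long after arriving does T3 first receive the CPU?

0

Timeline: | idle 0-1 | T3 1-5 | T1 5-8 | T2 8-9 |
Completion: T1=8  T2=9  T3=5
Turnaround (C−A): T1=6  T2=2  T3=4
Response(T3) = first start − arrival = 1 − 1 = 0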